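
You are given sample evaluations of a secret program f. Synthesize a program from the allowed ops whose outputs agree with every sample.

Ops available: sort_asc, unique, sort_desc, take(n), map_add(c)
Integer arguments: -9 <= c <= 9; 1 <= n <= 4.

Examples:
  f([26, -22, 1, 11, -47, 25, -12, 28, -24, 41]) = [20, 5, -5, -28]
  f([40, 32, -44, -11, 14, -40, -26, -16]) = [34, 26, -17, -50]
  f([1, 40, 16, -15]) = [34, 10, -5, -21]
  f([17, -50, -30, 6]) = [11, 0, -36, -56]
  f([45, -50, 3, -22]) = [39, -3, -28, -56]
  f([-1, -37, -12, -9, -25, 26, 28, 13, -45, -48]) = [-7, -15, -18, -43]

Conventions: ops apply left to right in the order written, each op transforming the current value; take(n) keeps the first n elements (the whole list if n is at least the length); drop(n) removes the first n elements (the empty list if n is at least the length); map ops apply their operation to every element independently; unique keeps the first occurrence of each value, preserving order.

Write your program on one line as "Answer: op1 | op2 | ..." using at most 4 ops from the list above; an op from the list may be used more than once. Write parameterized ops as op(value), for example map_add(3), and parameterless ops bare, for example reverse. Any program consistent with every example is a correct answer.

take(4) | sort_desc | map_add(-6)

Check, running the answer program on each example:
  [26, -22, 1, 11, -47, 25, -12, 28, -24, 41] -> [26, -22, 1, 11] -> [26, 11, 1, -22] -> [20, 5, -5, -28]
  [40, 32, -44, -11, 14, -40, -26, -16] -> [40, 32, -44, -11] -> [40, 32, -11, -44] -> [34, 26, -17, -50]
  [1, 40, 16, -15] -> [1, 40, 16, -15] -> [40, 16, 1, -15] -> [34, 10, -5, -21]
  [17, -50, -30, 6] -> [17, -50, -30, 6] -> [17, 6, -30, -50] -> [11, 0, -36, -56]
  [45, -50, 3, -22] -> [45, -50, 3, -22] -> [45, 3, -22, -50] -> [39, -3, -28, -56]
  [-1, -37, -12, -9, -25, 26, 28, 13, -45, -48] -> [-1, -37, -12, -9] -> [-1, -9, -12, -37] -> [-7, -15, -18, -43]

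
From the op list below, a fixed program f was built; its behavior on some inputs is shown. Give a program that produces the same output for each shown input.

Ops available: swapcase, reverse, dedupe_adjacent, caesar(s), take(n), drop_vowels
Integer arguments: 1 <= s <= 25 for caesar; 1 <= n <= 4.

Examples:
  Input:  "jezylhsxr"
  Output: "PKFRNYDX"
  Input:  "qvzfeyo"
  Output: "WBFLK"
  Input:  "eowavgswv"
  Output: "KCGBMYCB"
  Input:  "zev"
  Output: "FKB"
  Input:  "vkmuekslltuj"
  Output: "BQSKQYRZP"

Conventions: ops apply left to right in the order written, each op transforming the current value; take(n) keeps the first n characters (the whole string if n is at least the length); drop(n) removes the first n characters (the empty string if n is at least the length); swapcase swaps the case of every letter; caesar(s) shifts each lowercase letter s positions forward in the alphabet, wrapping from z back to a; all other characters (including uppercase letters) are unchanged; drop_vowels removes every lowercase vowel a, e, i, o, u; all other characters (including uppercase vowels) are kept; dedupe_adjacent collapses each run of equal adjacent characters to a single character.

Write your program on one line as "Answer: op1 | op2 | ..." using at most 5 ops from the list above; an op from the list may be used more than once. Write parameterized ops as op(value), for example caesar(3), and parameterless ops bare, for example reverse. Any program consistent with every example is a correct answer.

caesar(1) | caesar(5) | dedupe_adjacent | drop_vowels | swapcase

Check, running the answer program on each example:
  "jezylhsxr" -> "kfazmitys" -> "pkfernydx" -> "pkfernydx" -> "pkfrnydx" -> "PKFRNYDX"
  "qvzfeyo" -> "rwagfzp" -> "wbflkeu" -> "wbflkeu" -> "wbflk" -> "WBFLK"
  "eowavgswv" -> "fpxbwhtxw" -> "kucgbmycb" -> "kucgbmycb" -> "kcgbmycb" -> "KCGBMYCB"
  "zev" -> "afw" -> "fkb" -> "fkb" -> "fkb" -> "FKB"
  "vkmuekslltuj" -> "wlnvfltmmuvk" -> "bqsakqyrrzap" -> "bqsakqyrzap" -> "bqskqyrzp" -> "BQSKQYRZP"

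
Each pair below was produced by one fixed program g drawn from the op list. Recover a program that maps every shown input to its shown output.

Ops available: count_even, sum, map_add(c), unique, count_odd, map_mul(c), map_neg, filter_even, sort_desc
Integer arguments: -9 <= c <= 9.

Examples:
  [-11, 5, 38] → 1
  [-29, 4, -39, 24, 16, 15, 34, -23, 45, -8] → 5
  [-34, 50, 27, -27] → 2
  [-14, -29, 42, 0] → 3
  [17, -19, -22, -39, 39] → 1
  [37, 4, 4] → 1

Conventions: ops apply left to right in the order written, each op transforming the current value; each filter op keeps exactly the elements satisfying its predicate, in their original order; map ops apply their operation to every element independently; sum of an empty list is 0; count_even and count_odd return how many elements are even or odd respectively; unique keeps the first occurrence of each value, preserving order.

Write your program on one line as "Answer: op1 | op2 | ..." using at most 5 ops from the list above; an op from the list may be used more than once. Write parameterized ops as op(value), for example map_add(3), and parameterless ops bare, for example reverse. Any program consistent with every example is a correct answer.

unique | filter_even | sort_desc | map_mul(-1) | count_even

Check, running the answer program on each example:
  [-11, 5, 38] -> [-11, 5, 38] -> [38] -> [38] -> [-38] -> 1
  [-29, 4, -39, 24, 16, 15, 34, -23, 45, -8] -> [-29, 4, -39, 24, 16, 15, 34, -23, 45, -8] -> [4, 24, 16, 34, -8] -> [34, 24, 16, 4, -8] -> [-34, -24, -16, -4, 8] -> 5
  [-34, 50, 27, -27] -> [-34, 50, 27, -27] -> [-34, 50] -> [50, -34] -> [-50, 34] -> 2
  [-14, -29, 42, 0] -> [-14, -29, 42, 0] -> [-14, 42, 0] -> [42, 0, -14] -> [-42, 0, 14] -> 3
  [17, -19, -22, -39, 39] -> [17, -19, -22, -39, 39] -> [-22] -> [-22] -> [22] -> 1
  [37, 4, 4] -> [37, 4] -> [4] -> [4] -> [-4] -> 1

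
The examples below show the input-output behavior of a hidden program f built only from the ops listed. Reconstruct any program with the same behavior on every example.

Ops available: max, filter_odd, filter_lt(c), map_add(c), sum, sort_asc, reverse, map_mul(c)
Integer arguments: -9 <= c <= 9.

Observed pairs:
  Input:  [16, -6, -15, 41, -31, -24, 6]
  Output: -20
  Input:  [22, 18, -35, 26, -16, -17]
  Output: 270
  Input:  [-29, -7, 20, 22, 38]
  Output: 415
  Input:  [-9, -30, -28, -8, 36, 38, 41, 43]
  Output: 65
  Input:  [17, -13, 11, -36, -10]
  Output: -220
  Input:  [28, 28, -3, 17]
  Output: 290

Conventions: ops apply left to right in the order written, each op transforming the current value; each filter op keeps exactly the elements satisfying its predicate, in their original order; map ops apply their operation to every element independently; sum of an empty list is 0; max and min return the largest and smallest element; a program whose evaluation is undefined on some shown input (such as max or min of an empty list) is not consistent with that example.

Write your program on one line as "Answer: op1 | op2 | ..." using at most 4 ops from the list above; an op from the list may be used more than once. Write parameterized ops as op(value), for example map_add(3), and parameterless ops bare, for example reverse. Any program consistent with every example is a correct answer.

map_add(1) | filter_odd | map_mul(5) | sum

Check, running the answer program on each example:
  [16, -6, -15, 41, -31, -24, 6] -> [17, -5, -14, 42, -30, -23, 7] -> [17, -5, -23, 7] -> [85, -25, -115, 35] -> -20
  [22, 18, -35, 26, -16, -17] -> [23, 19, -34, 27, -15, -16] -> [23, 19, 27, -15] -> [115, 95, 135, -75] -> 270
  [-29, -7, 20, 22, 38] -> [-28, -6, 21, 23, 39] -> [21, 23, 39] -> [105, 115, 195] -> 415
  [-9, -30, -28, -8, 36, 38, 41, 43] -> [-8, -29, -27, -7, 37, 39, 42, 44] -> [-29, -27, -7, 37, 39] -> [-145, -135, -35, 185, 195] -> 65
  [17, -13, 11, -36, -10] -> [18, -12, 12, -35, -9] -> [-35, -9] -> [-175, -45] -> -220
  [28, 28, -3, 17] -> [29, 29, -2, 18] -> [29, 29] -> [145, 145] -> 290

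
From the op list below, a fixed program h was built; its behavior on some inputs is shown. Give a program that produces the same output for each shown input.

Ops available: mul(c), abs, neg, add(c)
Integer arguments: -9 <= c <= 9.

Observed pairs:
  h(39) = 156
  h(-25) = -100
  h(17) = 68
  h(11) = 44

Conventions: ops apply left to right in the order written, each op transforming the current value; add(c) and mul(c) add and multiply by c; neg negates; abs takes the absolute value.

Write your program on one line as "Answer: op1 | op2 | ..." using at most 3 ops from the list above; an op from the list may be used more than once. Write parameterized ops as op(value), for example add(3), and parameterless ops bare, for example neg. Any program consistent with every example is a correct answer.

mul(-4) | neg

Check, running the answer program on each example:
  39 -> -156 -> 156
  -25 -> 100 -> -100
  17 -> -68 -> 68
  11 -> -44 -> 44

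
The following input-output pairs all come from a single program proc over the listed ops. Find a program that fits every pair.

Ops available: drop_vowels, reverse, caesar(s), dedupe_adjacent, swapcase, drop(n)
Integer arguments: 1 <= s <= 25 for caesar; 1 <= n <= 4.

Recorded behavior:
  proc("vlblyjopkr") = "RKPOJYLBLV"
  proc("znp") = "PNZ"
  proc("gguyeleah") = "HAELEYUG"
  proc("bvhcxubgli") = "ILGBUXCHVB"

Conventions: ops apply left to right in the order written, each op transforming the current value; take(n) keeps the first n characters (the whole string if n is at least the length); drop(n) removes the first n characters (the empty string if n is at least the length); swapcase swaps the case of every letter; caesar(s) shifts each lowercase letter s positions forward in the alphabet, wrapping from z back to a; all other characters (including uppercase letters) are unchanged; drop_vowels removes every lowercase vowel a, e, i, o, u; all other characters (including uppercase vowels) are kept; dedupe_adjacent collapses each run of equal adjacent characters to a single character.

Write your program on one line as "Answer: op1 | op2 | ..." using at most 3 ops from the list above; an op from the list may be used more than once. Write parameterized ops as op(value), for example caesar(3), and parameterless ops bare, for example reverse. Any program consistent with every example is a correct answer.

swapcase | reverse | dedupe_adjacent

Check, running the answer program on each example:
  "vlblyjopkr" -> "VLBLYJOPKR" -> "RKPOJYLBLV" -> "RKPOJYLBLV"
  "znp" -> "ZNP" -> "PNZ" -> "PNZ"
  "gguyeleah" -> "GGUYELEAH" -> "HAELEYUGG" -> "HAELEYUG"
  "bvhcxubgli" -> "BVHCXUBGLI" -> "ILGBUXCHVB" -> "ILGBUXCHVB"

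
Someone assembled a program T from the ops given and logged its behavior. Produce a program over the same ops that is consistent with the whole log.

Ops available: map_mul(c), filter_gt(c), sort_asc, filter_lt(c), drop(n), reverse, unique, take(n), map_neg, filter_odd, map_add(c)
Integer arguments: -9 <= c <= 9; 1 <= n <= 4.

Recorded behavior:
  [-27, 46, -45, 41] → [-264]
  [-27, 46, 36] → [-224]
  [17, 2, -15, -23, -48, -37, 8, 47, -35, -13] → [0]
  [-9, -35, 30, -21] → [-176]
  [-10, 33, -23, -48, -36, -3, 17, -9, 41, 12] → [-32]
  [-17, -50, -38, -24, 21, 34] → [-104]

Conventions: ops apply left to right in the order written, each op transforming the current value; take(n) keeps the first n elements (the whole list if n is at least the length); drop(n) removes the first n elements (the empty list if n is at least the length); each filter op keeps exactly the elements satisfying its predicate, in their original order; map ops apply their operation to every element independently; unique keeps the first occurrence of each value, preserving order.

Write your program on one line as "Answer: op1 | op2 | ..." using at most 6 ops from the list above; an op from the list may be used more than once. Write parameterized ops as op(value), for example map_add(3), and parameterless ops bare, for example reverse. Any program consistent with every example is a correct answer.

sort_asc | map_add(-8) | filter_gt(-3) | map_mul(-8) | take(1)

Check, running the answer program on each example:
  [-27, 46, -45, 41] -> [-45, -27, 41, 46] -> [-53, -35, 33, 38] -> [33, 38] -> [-264, -304] -> [-264]
  [-27, 46, 36] -> [-27, 36, 46] -> [-35, 28, 38] -> [28, 38] -> [-224, -304] -> [-224]
  [17, 2, -15, -23, -48, -37, 8, 47, -35, -13] -> [-48, -37, -35, -23, -15, -13, 2, 8, 17, 47] -> [-56, -45, -43, -31, -23, -21, -6, 0, 9, 39] -> [0, 9, 39] -> [0, -72, -312] -> [0]
  [-9, -35, 30, -21] -> [-35, -21, -9, 30] -> [-43, -29, -17, 22] -> [22] -> [-176] -> [-176]
  [-10, 33, -23, -48, -36, -3, 17, -9, 41, 12] -> [-48, -36, -23, -10, -9, -3, 12, 17, 33, 41] -> [-56, -44, -31, -18, -17, -11, 4, 9, 25, 33] -> [4, 9, 25, 33] -> [-32, -72, -200, -264] -> [-32]
  [-17, -50, -38, -24, 21, 34] -> [-50, -38, -24, -17, 21, 34] -> [-58, -46, -32, -25, 13, 26] -> [13, 26] -> [-104, -208] -> [-104]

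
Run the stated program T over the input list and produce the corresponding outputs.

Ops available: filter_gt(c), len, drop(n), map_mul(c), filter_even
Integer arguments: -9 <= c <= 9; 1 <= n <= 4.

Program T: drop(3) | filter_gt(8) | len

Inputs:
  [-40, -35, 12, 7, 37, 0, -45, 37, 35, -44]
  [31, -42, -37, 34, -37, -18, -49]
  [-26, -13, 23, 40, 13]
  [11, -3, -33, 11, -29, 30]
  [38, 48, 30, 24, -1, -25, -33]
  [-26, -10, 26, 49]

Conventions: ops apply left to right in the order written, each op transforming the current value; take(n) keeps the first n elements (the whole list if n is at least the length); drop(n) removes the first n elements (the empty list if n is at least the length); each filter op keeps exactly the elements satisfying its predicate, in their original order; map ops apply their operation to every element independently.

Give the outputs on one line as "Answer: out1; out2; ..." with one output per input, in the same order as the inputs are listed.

Execution, op by op:
  [-40, -35, 12, 7, 37, 0, -45, 37, 35, -44] -> [7, 37, 0, -45, 37, 35, -44] -> [37, 37, 35] -> 3
  [31, -42, -37, 34, -37, -18, -49] -> [34, -37, -18, -49] -> [34] -> 1
  [-26, -13, 23, 40, 13] -> [40, 13] -> [40, 13] -> 2
  [11, -3, -33, 11, -29, 30] -> [11, -29, 30] -> [11, 30] -> 2
  [38, 48, 30, 24, -1, -25, -33] -> [24, -1, -25, -33] -> [24] -> 1
  [-26, -10, 26, 49] -> [49] -> [49] -> 1

3; 1; 2; 2; 1; 1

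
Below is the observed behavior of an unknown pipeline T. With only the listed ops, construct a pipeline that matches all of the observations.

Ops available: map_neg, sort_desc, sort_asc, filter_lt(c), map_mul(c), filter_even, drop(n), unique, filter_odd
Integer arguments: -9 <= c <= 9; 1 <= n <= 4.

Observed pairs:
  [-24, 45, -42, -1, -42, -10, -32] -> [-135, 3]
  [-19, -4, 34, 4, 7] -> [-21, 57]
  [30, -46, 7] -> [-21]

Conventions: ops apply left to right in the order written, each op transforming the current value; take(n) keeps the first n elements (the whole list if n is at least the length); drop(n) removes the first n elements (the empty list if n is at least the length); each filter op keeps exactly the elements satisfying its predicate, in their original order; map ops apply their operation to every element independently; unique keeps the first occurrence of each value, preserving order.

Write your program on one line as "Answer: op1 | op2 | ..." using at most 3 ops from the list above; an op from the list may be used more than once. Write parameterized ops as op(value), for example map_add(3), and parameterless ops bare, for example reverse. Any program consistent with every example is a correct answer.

sort_desc | filter_odd | map_mul(-3)

Check, running the answer program on each example:
  [-24, 45, -42, -1, -42, -10, -32] -> [45, -1, -10, -24, -32, -42, -42] -> [45, -1] -> [-135, 3]
  [-19, -4, 34, 4, 7] -> [34, 7, 4, -4, -19] -> [7, -19] -> [-21, 57]
  [30, -46, 7] -> [30, 7, -46] -> [7] -> [-21]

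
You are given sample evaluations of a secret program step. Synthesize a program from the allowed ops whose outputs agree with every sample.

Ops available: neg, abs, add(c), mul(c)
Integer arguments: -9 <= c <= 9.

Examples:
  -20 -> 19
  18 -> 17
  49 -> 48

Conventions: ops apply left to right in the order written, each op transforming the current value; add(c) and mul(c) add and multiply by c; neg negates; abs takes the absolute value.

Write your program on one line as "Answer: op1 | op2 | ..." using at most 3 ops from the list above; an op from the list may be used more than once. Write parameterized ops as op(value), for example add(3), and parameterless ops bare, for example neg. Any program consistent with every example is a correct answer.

abs | add(2) | add(-3)

Check, running the answer program on each example:
  -20 -> 20 -> 22 -> 19
  18 -> 18 -> 20 -> 17
  49 -> 49 -> 51 -> 48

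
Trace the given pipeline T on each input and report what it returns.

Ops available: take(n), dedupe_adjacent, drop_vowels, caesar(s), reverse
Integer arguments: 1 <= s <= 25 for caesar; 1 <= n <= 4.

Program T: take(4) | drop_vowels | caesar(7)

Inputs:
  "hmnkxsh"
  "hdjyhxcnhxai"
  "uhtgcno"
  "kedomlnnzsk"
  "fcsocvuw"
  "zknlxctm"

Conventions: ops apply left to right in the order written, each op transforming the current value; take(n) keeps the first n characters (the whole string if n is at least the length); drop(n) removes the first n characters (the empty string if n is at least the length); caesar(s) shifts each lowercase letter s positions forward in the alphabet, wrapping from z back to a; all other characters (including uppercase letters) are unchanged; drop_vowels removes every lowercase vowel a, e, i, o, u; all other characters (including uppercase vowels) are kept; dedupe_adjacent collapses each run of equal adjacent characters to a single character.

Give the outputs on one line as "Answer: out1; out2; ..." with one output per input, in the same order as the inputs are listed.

"otur"; "okqf"; "oan"; "rk"; "mjz"; "grus"

Execution, op by op:
  "hmnkxsh" -> "hmnk" -> "hmnk" -> "otur"
  "hdjyhxcnhxai" -> "hdjy" -> "hdjy" -> "okqf"
  "uhtgcno" -> "uhtg" -> "htg" -> "oan"
  "kedomlnnzsk" -> "kedo" -> "kd" -> "rk"
  "fcsocvuw" -> "fcso" -> "fcs" -> "mjz"
  "zknlxctm" -> "zknl" -> "zknl" -> "grus"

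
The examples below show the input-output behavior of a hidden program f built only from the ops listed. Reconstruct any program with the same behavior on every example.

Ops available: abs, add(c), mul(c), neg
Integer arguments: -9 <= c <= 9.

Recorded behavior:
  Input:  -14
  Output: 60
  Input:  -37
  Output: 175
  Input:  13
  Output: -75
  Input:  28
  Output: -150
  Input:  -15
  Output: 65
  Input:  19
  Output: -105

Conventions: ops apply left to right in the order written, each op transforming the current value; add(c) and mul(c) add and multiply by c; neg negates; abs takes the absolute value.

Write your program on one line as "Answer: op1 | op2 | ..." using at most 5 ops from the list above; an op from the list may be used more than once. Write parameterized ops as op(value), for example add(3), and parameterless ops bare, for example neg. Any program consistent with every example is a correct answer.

add(2) | neg | mul(-5) | neg

Check, running the answer program on each example:
  -14 -> -12 -> 12 -> -60 -> 60
  -37 -> -35 -> 35 -> -175 -> 175
  13 -> 15 -> -15 -> 75 -> -75
  28 -> 30 -> -30 -> 150 -> -150
  -15 -> -13 -> 13 -> -65 -> 65
  19 -> 21 -> -21 -> 105 -> -105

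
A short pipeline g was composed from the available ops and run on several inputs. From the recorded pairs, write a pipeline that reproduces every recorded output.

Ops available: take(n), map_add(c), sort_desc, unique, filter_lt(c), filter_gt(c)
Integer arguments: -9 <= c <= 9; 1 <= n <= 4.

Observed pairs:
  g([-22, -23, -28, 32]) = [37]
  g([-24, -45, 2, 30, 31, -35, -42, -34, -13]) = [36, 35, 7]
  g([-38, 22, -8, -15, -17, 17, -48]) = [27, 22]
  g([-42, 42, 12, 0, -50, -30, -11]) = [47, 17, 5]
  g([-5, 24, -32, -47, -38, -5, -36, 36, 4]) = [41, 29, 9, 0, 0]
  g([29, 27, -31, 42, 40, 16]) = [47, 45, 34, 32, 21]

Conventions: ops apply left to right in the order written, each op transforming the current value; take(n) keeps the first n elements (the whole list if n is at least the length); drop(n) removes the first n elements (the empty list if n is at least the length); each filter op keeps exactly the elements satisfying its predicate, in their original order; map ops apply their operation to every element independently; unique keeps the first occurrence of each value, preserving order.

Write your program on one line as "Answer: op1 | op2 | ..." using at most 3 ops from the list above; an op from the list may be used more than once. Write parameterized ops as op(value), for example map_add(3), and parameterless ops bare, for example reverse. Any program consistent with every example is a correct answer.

filter_gt(-6) | sort_desc | map_add(5)

Check, running the answer program on each example:
  [-22, -23, -28, 32] -> [32] -> [32] -> [37]
  [-24, -45, 2, 30, 31, -35, -42, -34, -13] -> [2, 30, 31] -> [31, 30, 2] -> [36, 35, 7]
  [-38, 22, -8, -15, -17, 17, -48] -> [22, 17] -> [22, 17] -> [27, 22]
  [-42, 42, 12, 0, -50, -30, -11] -> [42, 12, 0] -> [42, 12, 0] -> [47, 17, 5]
  [-5, 24, -32, -47, -38, -5, -36, 36, 4] -> [-5, 24, -5, 36, 4] -> [36, 24, 4, -5, -5] -> [41, 29, 9, 0, 0]
  [29, 27, -31, 42, 40, 16] -> [29, 27, 42, 40, 16] -> [42, 40, 29, 27, 16] -> [47, 45, 34, 32, 21]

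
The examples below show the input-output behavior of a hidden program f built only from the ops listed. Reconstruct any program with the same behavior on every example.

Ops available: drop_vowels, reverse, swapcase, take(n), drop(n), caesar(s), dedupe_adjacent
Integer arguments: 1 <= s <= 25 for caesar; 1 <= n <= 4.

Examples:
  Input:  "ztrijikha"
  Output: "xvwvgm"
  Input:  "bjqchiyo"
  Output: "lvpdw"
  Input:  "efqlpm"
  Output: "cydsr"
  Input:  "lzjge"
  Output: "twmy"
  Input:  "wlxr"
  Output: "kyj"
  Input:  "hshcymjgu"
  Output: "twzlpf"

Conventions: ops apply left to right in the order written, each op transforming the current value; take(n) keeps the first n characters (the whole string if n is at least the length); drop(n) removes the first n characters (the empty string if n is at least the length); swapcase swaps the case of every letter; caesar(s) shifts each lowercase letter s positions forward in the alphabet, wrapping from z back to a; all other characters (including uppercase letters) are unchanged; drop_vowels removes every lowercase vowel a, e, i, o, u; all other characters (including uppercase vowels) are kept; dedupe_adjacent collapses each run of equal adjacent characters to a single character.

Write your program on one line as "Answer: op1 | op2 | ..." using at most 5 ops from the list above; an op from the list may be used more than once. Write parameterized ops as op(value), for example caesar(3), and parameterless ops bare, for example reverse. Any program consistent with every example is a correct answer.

caesar(13) | reverse | drop(1) | drop_vowels

Check, running the answer program on each example:
  "ztrijikha" -> "mgevwvxun" -> "nuxvwvegm" -> "uxvwvegm" -> "xvwvgm"
  "bjqchiyo" -> "owdpuvlb" -> "blvupdwo" -> "lvupdwo" -> "lvpdw"
  "efqlpm" -> "rsdycz" -> "zcydsr" -> "cydsr" -> "cydsr"
  "lzjge" -> "ymwtr" -> "rtwmy" -> "twmy" -> "twmy"
  "wlxr" -> "jyke" -> "ekyj" -> "kyj" -> "kyj"
  "hshcymjgu" -> "ufuplzwth" -> "htwzlpufu" -> "twzlpufu" -> "twzlpf"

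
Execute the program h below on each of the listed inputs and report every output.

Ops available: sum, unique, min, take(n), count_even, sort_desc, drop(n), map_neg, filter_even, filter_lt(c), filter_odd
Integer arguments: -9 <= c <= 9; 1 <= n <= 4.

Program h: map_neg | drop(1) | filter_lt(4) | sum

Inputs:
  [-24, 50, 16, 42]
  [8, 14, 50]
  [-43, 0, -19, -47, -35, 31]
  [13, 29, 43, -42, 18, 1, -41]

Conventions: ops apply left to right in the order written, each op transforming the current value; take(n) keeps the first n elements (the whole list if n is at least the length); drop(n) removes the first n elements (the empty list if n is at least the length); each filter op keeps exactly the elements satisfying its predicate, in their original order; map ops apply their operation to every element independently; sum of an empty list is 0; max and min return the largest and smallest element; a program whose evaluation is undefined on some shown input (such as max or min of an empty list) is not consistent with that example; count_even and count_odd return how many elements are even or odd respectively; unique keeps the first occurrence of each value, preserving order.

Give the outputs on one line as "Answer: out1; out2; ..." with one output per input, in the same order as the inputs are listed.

Execution, op by op:
  [-24, 50, 16, 42] -> [24, -50, -16, -42] -> [-50, -16, -42] -> [-50, -16, -42] -> -108
  [8, 14, 50] -> [-8, -14, -50] -> [-14, -50] -> [-14, -50] -> -64
  [-43, 0, -19, -47, -35, 31] -> [43, 0, 19, 47, 35, -31] -> [0, 19, 47, 35, -31] -> [0, -31] -> -31
  [13, 29, 43, -42, 18, 1, -41] -> [-13, -29, -43, 42, -18, -1, 41] -> [-29, -43, 42, -18, -1, 41] -> [-29, -43, -18, -1] -> -91

-108; -64; -31; -91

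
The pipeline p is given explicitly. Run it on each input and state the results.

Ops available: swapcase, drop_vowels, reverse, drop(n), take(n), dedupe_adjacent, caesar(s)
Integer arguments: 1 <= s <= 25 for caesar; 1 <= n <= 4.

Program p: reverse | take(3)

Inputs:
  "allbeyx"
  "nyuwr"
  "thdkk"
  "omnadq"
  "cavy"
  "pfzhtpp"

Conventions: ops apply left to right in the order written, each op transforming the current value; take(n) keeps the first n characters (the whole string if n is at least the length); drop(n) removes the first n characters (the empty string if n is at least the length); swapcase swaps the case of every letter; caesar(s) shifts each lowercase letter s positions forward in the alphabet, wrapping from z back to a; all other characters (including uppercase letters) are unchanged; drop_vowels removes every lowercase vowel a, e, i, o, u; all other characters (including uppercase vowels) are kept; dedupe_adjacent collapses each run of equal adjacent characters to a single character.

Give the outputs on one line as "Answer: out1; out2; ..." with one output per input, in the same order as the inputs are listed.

Execution, op by op:
  "allbeyx" -> "xyeblla" -> "xye"
  "nyuwr" -> "rwuyn" -> "rwu"
  "thdkk" -> "kkdht" -> "kkd"
  "omnadq" -> "qdanmo" -> "qda"
  "cavy" -> "yvac" -> "yva"
  "pfzhtpp" -> "ppthzfp" -> "ppt"

"xye"; "rwu"; "kkd"; "qda"; "yva"; "ppt"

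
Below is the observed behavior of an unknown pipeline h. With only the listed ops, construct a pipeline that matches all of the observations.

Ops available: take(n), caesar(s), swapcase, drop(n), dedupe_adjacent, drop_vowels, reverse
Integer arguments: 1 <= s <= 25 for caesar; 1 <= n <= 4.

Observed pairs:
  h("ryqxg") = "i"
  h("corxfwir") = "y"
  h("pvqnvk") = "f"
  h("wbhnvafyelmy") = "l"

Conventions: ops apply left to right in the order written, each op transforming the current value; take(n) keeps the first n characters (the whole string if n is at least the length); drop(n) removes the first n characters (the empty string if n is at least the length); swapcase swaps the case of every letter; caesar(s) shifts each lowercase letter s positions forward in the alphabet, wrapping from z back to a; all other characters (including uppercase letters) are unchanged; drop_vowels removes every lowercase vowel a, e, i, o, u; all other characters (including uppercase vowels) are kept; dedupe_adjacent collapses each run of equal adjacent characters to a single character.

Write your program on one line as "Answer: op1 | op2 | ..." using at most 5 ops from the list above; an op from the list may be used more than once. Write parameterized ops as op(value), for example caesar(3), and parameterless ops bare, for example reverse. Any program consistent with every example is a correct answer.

drop(1) | take(2) | reverse | caesar(10) | drop(1)

Check, running the answer program on each example:
  "ryqxg" -> "yqxg" -> "yq" -> "qy" -> "ai" -> "i"
  "corxfwir" -> "orxfwir" -> "or" -> "ro" -> "by" -> "y"
  "pvqnvk" -> "vqnvk" -> "vq" -> "qv" -> "af" -> "f"
  "wbhnvafyelmy" -> "bhnvafyelmy" -> "bh" -> "hb" -> "rl" -> "l"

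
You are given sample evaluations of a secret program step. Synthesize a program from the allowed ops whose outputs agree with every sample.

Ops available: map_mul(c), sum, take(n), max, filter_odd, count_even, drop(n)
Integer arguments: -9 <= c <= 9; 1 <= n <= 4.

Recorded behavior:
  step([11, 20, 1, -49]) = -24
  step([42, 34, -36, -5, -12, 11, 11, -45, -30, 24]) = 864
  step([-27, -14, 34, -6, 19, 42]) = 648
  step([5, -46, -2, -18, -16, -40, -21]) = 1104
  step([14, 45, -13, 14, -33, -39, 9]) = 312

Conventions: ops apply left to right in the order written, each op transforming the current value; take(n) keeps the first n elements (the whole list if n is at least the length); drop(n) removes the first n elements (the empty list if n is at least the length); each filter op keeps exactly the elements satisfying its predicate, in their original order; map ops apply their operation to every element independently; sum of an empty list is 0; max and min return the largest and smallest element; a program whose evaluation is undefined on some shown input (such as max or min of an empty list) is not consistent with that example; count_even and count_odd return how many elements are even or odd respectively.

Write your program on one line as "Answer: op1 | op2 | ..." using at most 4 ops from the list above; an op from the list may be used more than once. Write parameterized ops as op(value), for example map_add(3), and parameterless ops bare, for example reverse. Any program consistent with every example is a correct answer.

take(3) | map_mul(-6) | map_mul(4) | max

Check, running the answer program on each example:
  [11, 20, 1, -49] -> [11, 20, 1] -> [-66, -120, -6] -> [-264, -480, -24] -> -24
  [42, 34, -36, -5, -12, 11, 11, -45, -30, 24] -> [42, 34, -36] -> [-252, -204, 216] -> [-1008, -816, 864] -> 864
  [-27, -14, 34, -6, 19, 42] -> [-27, -14, 34] -> [162, 84, -204] -> [648, 336, -816] -> 648
  [5, -46, -2, -18, -16, -40, -21] -> [5, -46, -2] -> [-30, 276, 12] -> [-120, 1104, 48] -> 1104
  [14, 45, -13, 14, -33, -39, 9] -> [14, 45, -13] -> [-84, -270, 78] -> [-336, -1080, 312] -> 312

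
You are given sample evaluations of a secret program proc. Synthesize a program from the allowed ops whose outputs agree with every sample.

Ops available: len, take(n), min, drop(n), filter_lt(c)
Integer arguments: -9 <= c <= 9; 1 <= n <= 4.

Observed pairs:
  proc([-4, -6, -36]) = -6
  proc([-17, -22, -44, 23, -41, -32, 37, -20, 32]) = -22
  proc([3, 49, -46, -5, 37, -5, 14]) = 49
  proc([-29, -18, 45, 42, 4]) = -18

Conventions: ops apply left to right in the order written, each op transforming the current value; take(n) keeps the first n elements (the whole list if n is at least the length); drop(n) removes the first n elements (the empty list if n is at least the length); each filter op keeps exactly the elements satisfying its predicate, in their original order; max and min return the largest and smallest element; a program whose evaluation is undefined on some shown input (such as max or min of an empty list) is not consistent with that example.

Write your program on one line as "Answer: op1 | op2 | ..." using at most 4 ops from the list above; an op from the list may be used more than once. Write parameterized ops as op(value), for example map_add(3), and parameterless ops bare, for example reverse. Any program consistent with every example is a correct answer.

drop(1) | take(1) | min

Check, running the answer program on each example:
  [-4, -6, -36] -> [-6, -36] -> [-6] -> -6
  [-17, -22, -44, 23, -41, -32, 37, -20, 32] -> [-22, -44, 23, -41, -32, 37, -20, 32] -> [-22] -> -22
  [3, 49, -46, -5, 37, -5, 14] -> [49, -46, -5, 37, -5, 14] -> [49] -> 49
  [-29, -18, 45, 42, 4] -> [-18, 45, 42, 4] -> [-18] -> -18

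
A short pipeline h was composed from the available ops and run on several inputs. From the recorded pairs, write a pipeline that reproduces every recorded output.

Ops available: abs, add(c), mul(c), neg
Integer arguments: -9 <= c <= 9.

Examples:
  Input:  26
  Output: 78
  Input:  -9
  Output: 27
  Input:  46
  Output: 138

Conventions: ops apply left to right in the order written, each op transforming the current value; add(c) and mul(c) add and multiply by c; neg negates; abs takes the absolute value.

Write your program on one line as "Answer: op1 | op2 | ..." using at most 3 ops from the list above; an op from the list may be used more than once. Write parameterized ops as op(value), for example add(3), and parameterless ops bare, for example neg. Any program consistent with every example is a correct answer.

mul(-3) | neg | abs

Check, running the answer program on each example:
  26 -> -78 -> 78 -> 78
  -9 -> 27 -> -27 -> 27
  46 -> -138 -> 138 -> 138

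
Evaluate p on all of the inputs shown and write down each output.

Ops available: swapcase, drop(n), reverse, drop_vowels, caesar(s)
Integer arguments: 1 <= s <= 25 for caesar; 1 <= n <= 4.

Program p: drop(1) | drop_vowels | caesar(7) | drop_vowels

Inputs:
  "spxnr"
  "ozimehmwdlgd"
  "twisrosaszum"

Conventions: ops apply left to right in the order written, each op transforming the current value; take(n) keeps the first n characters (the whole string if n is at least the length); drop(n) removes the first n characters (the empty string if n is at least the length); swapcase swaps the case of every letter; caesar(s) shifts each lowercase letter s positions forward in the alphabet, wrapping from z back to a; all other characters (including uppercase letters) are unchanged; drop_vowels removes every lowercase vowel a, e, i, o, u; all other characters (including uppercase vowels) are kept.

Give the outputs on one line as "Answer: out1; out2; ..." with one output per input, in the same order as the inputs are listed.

"wy"; "gttdksnk"; "dzyzzgt"

Execution, op by op:
  "spxnr" -> "pxnr" -> "pxnr" -> "weuy" -> "wy"
  "ozimehmwdlgd" -> "zimehmwdlgd" -> "zmhmwdlgd" -> "gtotdksnk" -> "gttdksnk"
  "twisrosaszum" -> "wisrosaszum" -> "wsrsszm" -> "dzyzzgt" -> "dzyzzgt"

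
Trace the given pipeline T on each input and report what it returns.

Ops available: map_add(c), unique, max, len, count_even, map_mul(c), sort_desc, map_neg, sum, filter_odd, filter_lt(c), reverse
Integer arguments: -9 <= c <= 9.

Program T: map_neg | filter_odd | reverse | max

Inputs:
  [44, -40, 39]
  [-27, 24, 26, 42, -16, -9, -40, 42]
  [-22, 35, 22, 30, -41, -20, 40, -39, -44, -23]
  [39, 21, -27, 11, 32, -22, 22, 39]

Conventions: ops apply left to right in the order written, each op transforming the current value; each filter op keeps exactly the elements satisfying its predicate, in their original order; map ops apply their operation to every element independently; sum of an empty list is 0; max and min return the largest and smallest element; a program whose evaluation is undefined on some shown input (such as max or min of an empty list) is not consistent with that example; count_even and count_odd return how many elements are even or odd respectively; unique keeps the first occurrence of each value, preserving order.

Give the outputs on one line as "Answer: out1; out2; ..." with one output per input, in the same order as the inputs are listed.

-39; 27; 41; 27

Execution, op by op:
  [44, -40, 39] -> [-44, 40, -39] -> [-39] -> [-39] -> -39
  [-27, 24, 26, 42, -16, -9, -40, 42] -> [27, -24, -26, -42, 16, 9, 40, -42] -> [27, 9] -> [9, 27] -> 27
  [-22, 35, 22, 30, -41, -20, 40, -39, -44, -23] -> [22, -35, -22, -30, 41, 20, -40, 39, 44, 23] -> [-35, 41, 39, 23] -> [23, 39, 41, -35] -> 41
  [39, 21, -27, 11, 32, -22, 22, 39] -> [-39, -21, 27, -11, -32, 22, -22, -39] -> [-39, -21, 27, -11, -39] -> [-39, -11, 27, -21, -39] -> 27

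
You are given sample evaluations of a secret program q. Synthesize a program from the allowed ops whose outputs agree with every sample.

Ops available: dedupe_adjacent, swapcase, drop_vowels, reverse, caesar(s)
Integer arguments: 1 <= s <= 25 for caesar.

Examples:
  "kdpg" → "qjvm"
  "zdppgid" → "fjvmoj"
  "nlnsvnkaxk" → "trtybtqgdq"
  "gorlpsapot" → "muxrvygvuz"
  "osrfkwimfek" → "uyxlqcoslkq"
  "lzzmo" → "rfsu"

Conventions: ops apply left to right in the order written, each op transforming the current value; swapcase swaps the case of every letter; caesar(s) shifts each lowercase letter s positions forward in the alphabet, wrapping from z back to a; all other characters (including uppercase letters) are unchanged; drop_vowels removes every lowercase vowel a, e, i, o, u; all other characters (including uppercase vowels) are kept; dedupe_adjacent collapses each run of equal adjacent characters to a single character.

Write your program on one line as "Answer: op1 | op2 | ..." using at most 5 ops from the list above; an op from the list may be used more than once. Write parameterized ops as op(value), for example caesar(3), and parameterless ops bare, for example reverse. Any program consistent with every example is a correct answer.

dedupe_adjacent | reverse | caesar(12) | caesar(20) | reverse

Check, running the answer program on each example:
  "kdpg" -> "kdpg" -> "gpdk" -> "sbpw" -> "mvjq" -> "qjvm"
  "zdppgid" -> "zdpgid" -> "digpdz" -> "pusbpl" -> "jomvjf" -> "fjvmoj"
  "nlnsvnkaxk" -> "nlnsvnkaxk" -> "kxaknvsnln" -> "wjmwzhezxz" -> "qdgqtbytrt" -> "trtybtqgdq"
  "gorlpsapot" -> "gorlpsapot" -> "topasplrog" -> "fabmebxdas" -> "zuvgyvrxum" -> "muxrvygvuz"
  "osrfkwimfek" -> "osrfkwimfek" -> "kefmiwkfrso" -> "wqryuiwrdea" -> "qklsocqlxyu" -> "uyxlqcoslkq"
  "lzzmo" -> "lzmo" -> "omzl" -> "aylx" -> "usfr" -> "rfsu"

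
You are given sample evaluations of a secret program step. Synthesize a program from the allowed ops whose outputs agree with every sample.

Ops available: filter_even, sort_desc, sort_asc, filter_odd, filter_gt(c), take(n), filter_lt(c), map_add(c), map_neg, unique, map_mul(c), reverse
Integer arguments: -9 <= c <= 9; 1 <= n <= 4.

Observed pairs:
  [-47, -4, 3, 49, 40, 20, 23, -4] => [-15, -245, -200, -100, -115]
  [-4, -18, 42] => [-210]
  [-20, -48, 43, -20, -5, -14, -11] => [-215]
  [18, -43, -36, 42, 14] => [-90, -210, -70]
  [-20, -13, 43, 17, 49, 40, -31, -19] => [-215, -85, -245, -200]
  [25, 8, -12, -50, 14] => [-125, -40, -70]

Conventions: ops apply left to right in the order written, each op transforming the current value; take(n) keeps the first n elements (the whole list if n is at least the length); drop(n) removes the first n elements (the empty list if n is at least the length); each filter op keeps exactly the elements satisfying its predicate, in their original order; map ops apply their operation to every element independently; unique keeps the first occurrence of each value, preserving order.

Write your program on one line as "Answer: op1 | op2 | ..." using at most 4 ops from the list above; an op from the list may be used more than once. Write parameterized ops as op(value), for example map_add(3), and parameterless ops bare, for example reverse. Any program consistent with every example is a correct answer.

map_neg | map_mul(5) | filter_lt(4)

Check, running the answer program on each example:
  [-47, -4, 3, 49, 40, 20, 23, -4] -> [47, 4, -3, -49, -40, -20, -23, 4] -> [235, 20, -15, -245, -200, -100, -115, 20] -> [-15, -245, -200, -100, -115]
  [-4, -18, 42] -> [4, 18, -42] -> [20, 90, -210] -> [-210]
  [-20, -48, 43, -20, -5, -14, -11] -> [20, 48, -43, 20, 5, 14, 11] -> [100, 240, -215, 100, 25, 70, 55] -> [-215]
  [18, -43, -36, 42, 14] -> [-18, 43, 36, -42, -14] -> [-90, 215, 180, -210, -70] -> [-90, -210, -70]
  [-20, -13, 43, 17, 49, 40, -31, -19] -> [20, 13, -43, -17, -49, -40, 31, 19] -> [100, 65, -215, -85, -245, -200, 155, 95] -> [-215, -85, -245, -200]
  [25, 8, -12, -50, 14] -> [-25, -8, 12, 50, -14] -> [-125, -40, 60, 250, -70] -> [-125, -40, -70]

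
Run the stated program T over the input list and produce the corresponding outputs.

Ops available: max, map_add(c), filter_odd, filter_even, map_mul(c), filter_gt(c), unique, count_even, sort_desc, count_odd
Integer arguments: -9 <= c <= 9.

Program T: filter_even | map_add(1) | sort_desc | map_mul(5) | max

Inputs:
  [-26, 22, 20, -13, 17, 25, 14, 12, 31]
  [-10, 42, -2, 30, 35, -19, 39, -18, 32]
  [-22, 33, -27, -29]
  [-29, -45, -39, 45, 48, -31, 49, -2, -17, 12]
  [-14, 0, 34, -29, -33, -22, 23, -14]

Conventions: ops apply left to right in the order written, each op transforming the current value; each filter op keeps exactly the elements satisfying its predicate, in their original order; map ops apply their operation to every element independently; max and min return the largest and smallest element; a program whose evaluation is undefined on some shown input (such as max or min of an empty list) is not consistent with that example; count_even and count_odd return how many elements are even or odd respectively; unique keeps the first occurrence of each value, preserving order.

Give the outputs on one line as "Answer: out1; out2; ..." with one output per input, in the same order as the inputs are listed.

Execution, op by op:
  [-26, 22, 20, -13, 17, 25, 14, 12, 31] -> [-26, 22, 20, 14, 12] -> [-25, 23, 21, 15, 13] -> [23, 21, 15, 13, -25] -> [115, 105, 75, 65, -125] -> 115
  [-10, 42, -2, 30, 35, -19, 39, -18, 32] -> [-10, 42, -2, 30, -18, 32] -> [-9, 43, -1, 31, -17, 33] -> [43, 33, 31, -1, -9, -17] -> [215, 165, 155, -5, -45, -85] -> 215
  [-22, 33, -27, -29] -> [-22] -> [-21] -> [-21] -> [-105] -> -105
  [-29, -45, -39, 45, 48, -31, 49, -2, -17, 12] -> [48, -2, 12] -> [49, -1, 13] -> [49, 13, -1] -> [245, 65, -5] -> 245
  [-14, 0, 34, -29, -33, -22, 23, -14] -> [-14, 0, 34, -22, -14] -> [-13, 1, 35, -21, -13] -> [35, 1, -13, -13, -21] -> [175, 5, -65, -65, -105] -> 175

115; 215; -105; 245; 175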